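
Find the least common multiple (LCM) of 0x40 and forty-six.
Convert 0x40 (hexadecimal) → 4×16 = 64 (decimal)
Convert forty-six (English words) → 46 (decimal)
Compute lcm(64, 46) = 1472
1472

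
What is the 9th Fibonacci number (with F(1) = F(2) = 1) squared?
The 9th Fibonacci number (with F(1) = F(2) = 1): 1, 1, 2, 3, 5, 8, 13, 21, 34 → 34
Compute 34² = 34 × 34 = 1156
1156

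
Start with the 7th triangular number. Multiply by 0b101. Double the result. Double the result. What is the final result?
Convert the 7th triangular number (triangular index) → 7×8/2 = 28 (decimal)
Start: 28
Convert 0b101 (binary) → 4 + 1 = 5 (decimal)
28 × 5 = 140
140 × 2 = 280
280 × 2 = 560
560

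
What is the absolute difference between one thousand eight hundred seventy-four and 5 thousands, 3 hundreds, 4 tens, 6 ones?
Convert one thousand eight hundred seventy-four (English words) → 1×1000 + 8×100 + 74 = 1874 (decimal)
Convert 5 thousands, 3 hundreds, 4 tens, 6 ones (place-value notation) → 5×1000 + 3×100 + 4×10 + 6 = 5346 (decimal)
Compute |1874 - 5346| = 3472
3472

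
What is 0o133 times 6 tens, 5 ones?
Convert 0o133 (octal) → 1×64 + 3×8 + 3 = 91 (decimal)
Convert 6 tens, 5 ones (place-value notation) → 6×10 + 5 = 65 (decimal)
Compute 91 × 65 = 5915
5915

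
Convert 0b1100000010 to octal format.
Convert 0b1100000010 (binary) → 512 + 256 + 2 = 770 (decimal)
Convert 770 (decimal) → 770 = 1×512 + 4×64 + 2 → 0o1402 (octal)
0o1402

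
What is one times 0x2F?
Convert one (English words) → 1 (decimal)
Convert 0x2F (hexadecimal) → 2×16 + 15 = 47 (decimal)
Compute 1 × 47 = 47
47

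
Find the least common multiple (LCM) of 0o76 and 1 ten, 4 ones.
Convert 0o76 (octal) → 7×8 + 6 = 62 (decimal)
Convert 1 ten, 4 ones (place-value notation) → 1×10 + 4 = 14 (decimal)
Compute lcm(62, 14) = 434
434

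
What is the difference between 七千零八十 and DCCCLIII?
Convert 七千零八十 (Chinese numeral) → 7×1000 + 8×10 = 7080 (decimal)
Convert DCCCLIII (Roman numeral) → 500 + 100 + 100 + 100 + 50 + 1 + 1 + 1 = 853 (decimal)
Difference: |7080 - 853| = 6227
6227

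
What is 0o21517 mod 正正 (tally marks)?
Convert 0o21517 (octal) → 2×4096 + 1×512 + 5×64 + 1×8 + 7 = 9039 (decimal)
Convert 正正 (tally marks) → 5 + 5 = 10 (decimal)
Compute 9039 mod 10 = 9
9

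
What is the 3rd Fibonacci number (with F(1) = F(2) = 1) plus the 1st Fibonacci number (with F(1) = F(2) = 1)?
The 3rd Fibonacci number (with F(1) = F(2) = 1): 1, 1, 2 → 2
Convert the 1st Fibonacci number (with F(1) = F(2) = 1) (Fibonacci index) → 1 (decimal)
Compute 2 + 1 = 3
3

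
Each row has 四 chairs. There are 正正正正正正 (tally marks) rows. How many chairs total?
Convert 四 (Chinese numeral) → 4 (decimal)
Convert 正正正正正正 (tally marks) → 5 + 5 + 5 + 5 + 5 + 5 = 30 (decimal)
Compute 4 × 30 = 120
120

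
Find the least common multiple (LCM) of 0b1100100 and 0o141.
Convert 0b1100100 (binary) → 64 + 32 + 4 = 100 (decimal)
Convert 0o141 (octal) → 1×64 + 4×8 + 1 = 97 (decimal)
Compute lcm(100, 97) = 9700
9700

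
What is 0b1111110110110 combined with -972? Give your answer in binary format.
Convert 0b1111110110110 (binary) → 4096 + 2048 + 1024 + 512 + 256 + 128 + 32 + 16 + 4 + 2 = 8118 (decimal)
Compute 8118 + -972 = 7146
Convert 7146 (decimal) → 7146 = 4096 + 2048 + 512 + 256 + 128 + 64 + 32 + 8 + 2 → 0b1101111101010 (binary)
0b1101111101010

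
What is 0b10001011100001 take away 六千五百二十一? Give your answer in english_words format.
Convert 0b10001011100001 (binary) → 8192 + 512 + 128 + 64 + 32 + 1 = 8929 (decimal)
Convert 六千五百二十一 (Chinese numeral) → 6×1000 + 5×100 + 2×10 + 1 = 6521 (decimal)
Compute 8929 - 6521 = 2408
Convert 2408 (decimal) → 2408 = 2×1000 + 4×100 + 8 → two thousand four hundred eight (English words)
two thousand four hundred eight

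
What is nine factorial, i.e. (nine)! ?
Convert nine (English words) → 9 (decimal)
Compute 9! = 362880
362880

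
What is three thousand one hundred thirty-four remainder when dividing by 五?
Convert three thousand one hundred thirty-four (English words) → 3×1000 + 1×100 + 34 = 3134 (decimal)
Convert 五 (Chinese numeral) → 5 (decimal)
Compute 3134 mod 5 = 4
4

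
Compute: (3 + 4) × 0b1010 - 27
Convert 0b1010 (binary) → 8 + 2 = 10 (decimal)
Expression in decimal: (3 + 4) × 10 - 27
Parentheses first: 3 + 4 = 7
Multiply: 7 × 10 = 70
Subtract: 70 - 27 = 43
43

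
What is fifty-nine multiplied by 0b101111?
Convert fifty-nine (English words) → 59 (decimal)
Convert 0b101111 (binary) → 32 + 8 + 4 + 2 + 1 = 47 (decimal)
Compute 59 × 47 = 2773
2773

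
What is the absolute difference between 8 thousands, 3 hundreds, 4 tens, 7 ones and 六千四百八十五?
Convert 8 thousands, 3 hundreds, 4 tens, 7 ones (place-value notation) → 8×1000 + 3×100 + 4×10 + 7 = 8347 (decimal)
Convert 六千四百八十五 (Chinese numeral) → 6×1000 + 4×100 + 8×10 + 5 = 6485 (decimal)
Compute |8347 - 6485| = 1862
1862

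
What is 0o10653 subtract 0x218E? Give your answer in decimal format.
Convert 0o10653 (octal) → 1×4096 + 6×64 + 5×8 + 3 = 4523 (decimal)
Convert 0x218E (hexadecimal) → 2×4096 + 1×256 + 8×16 + 14 = 8590 (decimal)
Compute 4523 - 8590 = -4067
-4067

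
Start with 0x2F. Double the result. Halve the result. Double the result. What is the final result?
Convert 0x2F (hexadecimal) → 2×16 + 15 = 47 (decimal)
Start: 47
47 × 2 = 94
94 ÷ 2 = 47
47 × 2 = 94
94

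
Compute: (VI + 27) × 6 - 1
Convert VI (Roman numeral) → 5 + 1 = 6 (decimal)
Expression in decimal: (6 + 27) × 6 - 1
Parentheses first: 6 + 27 = 33
Multiply: 33 × 6 = 198
Subtract: 198 - 1 = 197
197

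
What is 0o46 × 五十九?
Convert 0o46 (octal) → 4×8 + 6 = 38 (decimal)
Convert 五十九 (Chinese numeral) → 5×10 + 9 = 59 (decimal)
Compute 38 × 59 = 2242
2242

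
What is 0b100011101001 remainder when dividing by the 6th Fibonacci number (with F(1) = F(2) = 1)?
Convert 0b100011101001 (binary) → 2048 + 128 + 64 + 32 + 8 + 1 = 2281 (decimal)
Convert the 6th Fibonacci number (with F(1) = F(2) = 1) (Fibonacci index) → 1, 1, 2, 3, 5, 8 → 8 (decimal)
Compute 2281 mod 8 = 1
1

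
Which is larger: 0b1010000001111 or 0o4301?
Convert 0b1010000001111 (binary) → 4096 + 1024 + 8 + 4 + 2 + 1 = 5135 (decimal)
Convert 0o4301 (octal) → 4×512 + 3×64 + 1 = 2241 (decimal)
Compare 5135 vs 2241: larger = 5135
5135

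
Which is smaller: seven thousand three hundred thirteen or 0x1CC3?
Convert seven thousand three hundred thirteen (English words) → 7×1000 + 3×100 + 13 = 7313 (decimal)
Convert 0x1CC3 (hexadecimal) → 1×4096 + 12×256 + 12×16 + 3 = 7363 (decimal)
Compare 7313 vs 7363: smaller = 7313
7313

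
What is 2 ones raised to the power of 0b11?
Convert 2 ones (place-value notation) → 2 (decimal)
Convert 0b11 (binary) → 2 + 1 = 3 (decimal)
Compute 2 ^ 3 = 8
8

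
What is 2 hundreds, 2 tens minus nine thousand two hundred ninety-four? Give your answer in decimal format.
Convert 2 hundreds, 2 tens (place-value notation) → 2×100 + 2×10 = 220 (decimal)
Convert nine thousand two hundred ninety-four (English words) → 9×1000 + 2×100 + 94 = 9294 (decimal)
Compute 220 - 9294 = -9074
-9074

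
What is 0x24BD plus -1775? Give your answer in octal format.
Convert 0x24BD (hexadecimal) → 2×4096 + 4×256 + 11×16 + 13 = 9405 (decimal)
Compute 9405 + -1775 = 7630
Convert 7630 (decimal) → 7630 = 1×4096 + 6×512 + 7×64 + 1×8 + 6 → 0o16716 (octal)
0o16716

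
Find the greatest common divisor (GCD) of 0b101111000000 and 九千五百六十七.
Convert 0b101111000000 (binary) → 2048 + 512 + 256 + 128 + 64 = 3008 (decimal)
Convert 九千五百六十七 (Chinese numeral) → 9×1000 + 5×100 + 6×10 + 7 = 9567 (decimal)
Compute gcd(3008, 9567) = 1
1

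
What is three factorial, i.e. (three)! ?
Convert three (English words) → 3 (decimal)
Compute 3! = 6
6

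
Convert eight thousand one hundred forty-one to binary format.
Convert eight thousand one hundred forty-one (English words) → 8×1000 + 1×100 + 41 = 8141 (decimal)
Convert 8141 (decimal) → 8141 = 4096 + 2048 + 1024 + 512 + 256 + 128 + 64 + 8 + 4 + 1 → 0b1111111001101 (binary)
0b1111111001101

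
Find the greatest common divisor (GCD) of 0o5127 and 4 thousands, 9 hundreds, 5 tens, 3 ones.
Convert 0o5127 (octal) → 5×512 + 1×64 + 2×8 + 7 = 2647 (decimal)
Convert 4 thousands, 9 hundreds, 5 tens, 3 ones (place-value notation) → 4×1000 + 9×100 + 5×10 + 3 = 4953 (decimal)
Compute gcd(2647, 4953) = 1
1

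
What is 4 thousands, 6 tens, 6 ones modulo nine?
Convert 4 thousands, 6 tens, 6 ones (place-value notation) → 4×1000 + 6×10 + 6 = 4066 (decimal)
Convert nine (English words) → 9 (decimal)
Compute 4066 mod 9 = 7
7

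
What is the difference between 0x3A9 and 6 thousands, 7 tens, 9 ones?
Convert 0x3A9 (hexadecimal) → 3×256 + 10×16 + 9 = 937 (decimal)
Convert 6 thousands, 7 tens, 9 ones (place-value notation) → 6×1000 + 7×10 + 9 = 6079 (decimal)
Difference: |937 - 6079| = 5142
5142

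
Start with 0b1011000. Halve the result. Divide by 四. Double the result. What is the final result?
Convert 0b1011000 (binary) → 64 + 16 + 8 = 88 (decimal)
Start: 88
88 ÷ 2 = 44
Convert 四 (Chinese numeral) → 4 (decimal)
44 ÷ 4 = 11
11 × 2 = 22
22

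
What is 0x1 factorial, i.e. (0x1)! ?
Convert 0x1 (hexadecimal) → 1 (decimal)
Compute 1! = 1
1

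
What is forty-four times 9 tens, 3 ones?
Convert forty-four (English words) → 44 (decimal)
Convert 9 tens, 3 ones (place-value notation) → 9×10 + 3 = 93 (decimal)
Compute 44 × 93 = 4092
4092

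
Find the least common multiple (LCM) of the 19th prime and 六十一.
Convert the 19th prime (prime index) → 67 (decimal)
Convert 六十一 (Chinese numeral) → 6×10 + 1 = 61 (decimal)
Compute lcm(67, 61) = 4087
4087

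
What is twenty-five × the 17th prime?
Convert twenty-five (English words) → 25 (decimal)
Convert the 17th prime (prime index) → 59 (decimal)
Compute 25 × 59 = 1475
1475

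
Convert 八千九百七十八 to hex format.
Convert 八千九百七十八 (Chinese numeral) → 8×1000 + 9×100 + 7×10 + 8 = 8978 (decimal)
Convert 8978 (decimal) → 8978 = 2×4096 + 3×256 + 1×16 + 2 → 0x2312 (hexadecimal)
0x2312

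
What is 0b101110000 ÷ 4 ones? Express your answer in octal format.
Convert 0b101110000 (binary) → 256 + 64 + 32 + 16 = 368 (decimal)
Convert 4 ones (place-value notation) → 4 (decimal)
Compute 368 ÷ 4 = 92
Convert 92 (decimal) → 92 = 1×64 + 3×8 + 4 → 0o134 (octal)
0o134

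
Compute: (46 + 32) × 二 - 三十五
Convert 二 (Chinese numeral) → 2 (decimal)
Convert 三十五 (Chinese numeral) → 3×10 + 5 = 35 (decimal)
Expression in decimal: (46 + 32) × 2 - 35
Parentheses first: 46 + 32 = 78
Multiply: 78 × 2 = 156
Subtract: 156 - 35 = 121
121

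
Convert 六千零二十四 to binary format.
Convert 六千零二十四 (Chinese numeral) → 6×1000 + 2×10 + 4 = 6024 (decimal)
Convert 6024 (decimal) → 6024 = 4096 + 1024 + 512 + 256 + 128 + 8 → 0b1011110001000 (binary)
0b1011110001000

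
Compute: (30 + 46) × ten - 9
Convert ten (English words) → 10 (decimal)
Expression in decimal: (30 + 46) × 10 - 9
Parentheses first: 30 + 46 = 76
Multiply: 76 × 10 = 760
Subtract: 760 - 9 = 751
751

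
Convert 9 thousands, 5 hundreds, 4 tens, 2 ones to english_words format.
Convert 9 thousands, 5 hundreds, 4 tens, 2 ones (place-value notation) → 9×1000 + 5×100 + 4×10 + 2 = 9542 (decimal)
Convert 9542 (decimal) → 9542 = 9×1000 + 5×100 + 42 → nine thousand five hundred forty-two (English words)
nine thousand five hundred forty-two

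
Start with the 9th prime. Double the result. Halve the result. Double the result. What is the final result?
Convert the 9th prime (prime index) → 23 (decimal)
Start: 23
23 × 2 = 46
46 ÷ 2 = 23
23 × 2 = 46
46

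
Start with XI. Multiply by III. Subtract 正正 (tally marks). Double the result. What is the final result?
Convert XI (Roman numeral) → 10 + 1 = 11 (decimal)
Start: 11
Convert III (Roman numeral) → 1 + 1 + 1 = 3 (decimal)
11 × 3 = 33
Convert 正正 (tally marks) → 5 + 5 = 10 (decimal)
33 - 10 = 23
23 × 2 = 46
46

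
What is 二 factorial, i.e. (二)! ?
Convert 二 (Chinese numeral) → 2 (decimal)
Compute 2! = 2
2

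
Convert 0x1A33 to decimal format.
Convert 0x1A33 (hexadecimal) → 1×4096 + 10×256 + 3×16 + 3 = 6707 (decimal)
6707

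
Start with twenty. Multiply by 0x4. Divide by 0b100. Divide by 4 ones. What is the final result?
Convert twenty (English words) → 20 (decimal)
Start: 20
Convert 0x4 (hexadecimal) → 4 (decimal)
20 × 4 = 80
Convert 0b100 (binary) → 4 (decimal)
80 ÷ 4 = 20
Convert 4 ones (place-value notation) → 4 (decimal)
20 ÷ 4 = 5
5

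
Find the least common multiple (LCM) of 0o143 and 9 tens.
Convert 0o143 (octal) → 1×64 + 4×8 + 3 = 99 (decimal)
Convert 9 tens (place-value notation) → 9×10 = 90 (decimal)
Compute lcm(99, 90) = 990
990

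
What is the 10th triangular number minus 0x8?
The 10th triangular number = 10×11/2 = 55
Convert 0x8 (hexadecimal) → 8 (decimal)
Compute 55 - 8 = 47
47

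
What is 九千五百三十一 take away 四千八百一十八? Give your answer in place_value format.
Convert 九千五百三十一 (Chinese numeral) → 9×1000 + 5×100 + 3×10 + 1 = 9531 (decimal)
Convert 四千八百一十八 (Chinese numeral) → 4×1000 + 8×100 + 1×10 + 8 = 4818 (decimal)
Compute 9531 - 4818 = 4713
Convert 4713 (decimal) → 4713 = 4×1000 + 7×100 + 1×10 + 3 → 4 thousands, 7 hundreds, 1 ten, 3 ones (place-value notation)
4 thousands, 7 hundreds, 1 ten, 3 ones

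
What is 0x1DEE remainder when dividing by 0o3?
Convert 0x1DEE (hexadecimal) → 1×4096 + 13×256 + 14×16 + 14 = 7662 (decimal)
Convert 0o3 (octal) → 3 (decimal)
Compute 7662 mod 3 = 0
0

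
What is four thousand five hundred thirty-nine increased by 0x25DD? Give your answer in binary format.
Convert four thousand five hundred thirty-nine (English words) → 4×1000 + 5×100 + 39 = 4539 (decimal)
Convert 0x25DD (hexadecimal) → 2×4096 + 5×256 + 13×16 + 13 = 9693 (decimal)
Compute 4539 + 9693 = 14232
Convert 14232 (decimal) → 14232 = 8192 + 4096 + 1024 + 512 + 256 + 128 + 16 + 8 → 0b11011110011000 (binary)
0b11011110011000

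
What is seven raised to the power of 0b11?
Convert seven (English words) → 7 (decimal)
Convert 0b11 (binary) → 2 + 1 = 3 (decimal)
Compute 7 ^ 3 = 343
343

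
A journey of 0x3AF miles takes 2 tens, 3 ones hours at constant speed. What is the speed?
Convert 0x3AF (hexadecimal) → 3×256 + 10×16 + 15 = 943 (decimal)
Convert 2 tens, 3 ones (place-value notation) → 2×10 + 3 = 23 (decimal)
Compute 943 ÷ 23 = 41
41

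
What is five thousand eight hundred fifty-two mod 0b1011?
Convert five thousand eight hundred fifty-two (English words) → 5×1000 + 8×100 + 52 = 5852 (decimal)
Convert 0b1011 (binary) → 8 + 2 + 1 = 11 (decimal)
Compute 5852 mod 11 = 0
0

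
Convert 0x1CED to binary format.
Convert 0x1CED (hexadecimal) → 1×4096 + 12×256 + 14×16 + 13 = 7405 (decimal)
Convert 7405 (decimal) → 7405 = 4096 + 2048 + 1024 + 128 + 64 + 32 + 8 + 4 + 1 → 0b1110011101101 (binary)
0b1110011101101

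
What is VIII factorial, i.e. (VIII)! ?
Convert VIII (Roman numeral) → 5 + 1 + 1 + 1 = 8 (decimal)
Compute 8! = 40320
40320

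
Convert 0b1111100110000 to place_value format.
Convert 0b1111100110000 (binary) → 4096 + 2048 + 1024 + 512 + 256 + 32 + 16 = 7984 (decimal)
Convert 7984 (decimal) → 7984 = 7×1000 + 9×100 + 8×10 + 4 → 7 thousands, 9 hundreds, 8 tens, 4 ones (place-value notation)
7 thousands, 9 hundreds, 8 tens, 4 ones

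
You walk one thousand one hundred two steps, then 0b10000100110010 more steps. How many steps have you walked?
Convert one thousand one hundred two (English words) → 1×1000 + 1×100 + 2 = 1102 (decimal)
Convert 0b10000100110010 (binary) → 8192 + 256 + 32 + 16 + 2 = 8498 (decimal)
Compute 1102 + 8498 = 9600
9600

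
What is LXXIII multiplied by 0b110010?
Convert LXXIII (Roman numeral) → 50 + 10 + 10 + 1 + 1 + 1 = 73 (decimal)
Convert 0b110010 (binary) → 32 + 16 + 2 = 50 (decimal)
Compute 73 × 50 = 3650
3650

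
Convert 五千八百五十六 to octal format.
Convert 五千八百五十六 (Chinese numeral) → 5×1000 + 8×100 + 5×10 + 6 = 5856 (decimal)
Convert 5856 (decimal) → 5856 = 1×4096 + 3×512 + 3×64 + 4×8 → 0o13340 (octal)
0o13340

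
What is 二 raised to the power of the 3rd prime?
Convert 二 (Chinese numeral) → 2 (decimal)
Convert the 3rd prime (prime index) → 5 (decimal)
Compute 2 ^ 5 = 32
32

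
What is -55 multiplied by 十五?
Convert 十五 (Chinese numeral) → 1×10 + 5 = 15 (decimal)
Compute -55 × 15 = -825
-825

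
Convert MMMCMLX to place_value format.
Convert MMMCMLX (Roman numeral) → 1000 + 1000 + 1000 + 900 + 50 + 10 = 3960 (decimal)
Convert 3960 (decimal) → 3960 = 3×1000 + 9×100 + 6×10 → 3 thousands, 9 hundreds, 6 tens (place-value notation)
3 thousands, 9 hundreds, 6 tens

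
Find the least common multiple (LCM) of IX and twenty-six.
Convert IX (Roman numeral) → 9 (decimal)
Convert twenty-six (English words) → 26 (decimal)
Compute lcm(9, 26) = 234
234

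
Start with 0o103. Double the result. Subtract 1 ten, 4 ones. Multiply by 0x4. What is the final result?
Convert 0o103 (octal) → 1×64 + 3 = 67 (decimal)
Start: 67
67 × 2 = 134
Convert 1 ten, 4 ones (place-value notation) → 1×10 + 4 = 14 (decimal)
134 - 14 = 120
Convert 0x4 (hexadecimal) → 4 (decimal)
120 × 4 = 480
480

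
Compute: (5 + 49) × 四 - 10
Convert 四 (Chinese numeral) → 4 (decimal)
Expression in decimal: (5 + 49) × 4 - 10
Parentheses first: 5 + 49 = 54
Multiply: 54 × 4 = 216
Subtract: 216 - 10 = 206
206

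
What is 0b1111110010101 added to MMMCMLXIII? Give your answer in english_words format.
Convert 0b1111110010101 (binary) → 4096 + 2048 + 1024 + 512 + 256 + 128 + 16 + 4 + 1 = 8085 (decimal)
Convert MMMCMLXIII (Roman numeral) → 1000 + 1000 + 1000 + 900 + 50 + 10 + 1 + 1 + 1 = 3963 (decimal)
Compute 8085 + 3963 = 12048
Convert 12048 (decimal) → 12048 = 12×1000 + 48 → twelve thousand forty-eight (English words)
twelve thousand forty-eight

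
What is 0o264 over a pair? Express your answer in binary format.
Convert 0o264 (octal) → 2×64 + 6×8 + 4 = 180 (decimal)
Convert a pair (colloquial) → 2 (decimal)
Compute 180 ÷ 2 = 90
Convert 90 (decimal) → 90 = 64 + 16 + 8 + 2 → 0b1011010 (binary)
0b1011010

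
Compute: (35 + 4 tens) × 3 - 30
Convert 4 tens (place-value notation) → 4×10 = 40 (decimal)
Expression in decimal: (35 + 40) × 3 - 30
Parentheses first: 35 + 40 = 75
Multiply: 75 × 3 = 225
Subtract: 225 - 30 = 195
195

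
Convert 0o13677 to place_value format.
Convert 0o13677 (octal) → 1×4096 + 3×512 + 6×64 + 7×8 + 7 = 6079 (decimal)
Convert 6079 (decimal) → 6079 = 6×1000 + 7×10 + 9 → 6 thousands, 7 tens, 9 ones (place-value notation)
6 thousands, 7 tens, 9 ones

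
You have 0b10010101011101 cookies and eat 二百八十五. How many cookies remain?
Convert 0b10010101011101 (binary) → 8192 + 1024 + 256 + 64 + 16 + 8 + 4 + 1 = 9565 (decimal)
Convert 二百八十五 (Chinese numeral) → 2×100 + 8×10 + 5 = 285 (decimal)
Compute 9565 - 285 = 9280
9280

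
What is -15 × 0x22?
Convert 0x22 (hexadecimal) → 2×16 + 2 = 34 (decimal)
Compute -15 × 34 = -510
-510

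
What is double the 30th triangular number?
The 30th triangular number = 30×31/2 = 465
Compute 465 × 2 = 930
930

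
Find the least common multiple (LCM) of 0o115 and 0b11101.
Convert 0o115 (octal) → 1×64 + 1×8 + 5 = 77 (decimal)
Convert 0b11101 (binary) → 16 + 8 + 4 + 1 = 29 (decimal)
Compute lcm(77, 29) = 2233
2233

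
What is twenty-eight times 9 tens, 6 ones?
Convert twenty-eight (English words) → 28 (decimal)
Convert 9 tens, 6 ones (place-value notation) → 9×10 + 6 = 96 (decimal)
Compute 28 × 96 = 2688
2688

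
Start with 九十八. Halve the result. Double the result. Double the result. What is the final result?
Convert 九十八 (Chinese numeral) → 9×10 + 8 = 98 (decimal)
Start: 98
98 ÷ 2 = 49
49 × 2 = 98
98 × 2 = 196
196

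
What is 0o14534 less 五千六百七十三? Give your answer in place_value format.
Convert 0o14534 (octal) → 1×4096 + 4×512 + 5×64 + 3×8 + 4 = 6492 (decimal)
Convert 五千六百七十三 (Chinese numeral) → 5×1000 + 6×100 + 7×10 + 3 = 5673 (decimal)
Compute 6492 - 5673 = 819
Convert 819 (decimal) → 819 = 8×100 + 1×10 + 9 → 8 hundreds, 1 ten, 9 ones (place-value notation)
8 hundreds, 1 ten, 9 ones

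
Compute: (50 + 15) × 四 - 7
Convert 四 (Chinese numeral) → 4 (decimal)
Expression in decimal: (50 + 15) × 4 - 7
Parentheses first: 50 + 15 = 65
Multiply: 65 × 4 = 260
Subtract: 260 - 7 = 253
253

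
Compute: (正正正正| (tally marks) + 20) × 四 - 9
Convert 正正正正| (tally marks) → 5 + 5 + 5 + 5 + 1 = 21 (decimal)
Convert 四 (Chinese numeral) → 4 (decimal)
Expression in decimal: (21 + 20) × 4 - 9
Parentheses first: 21 + 20 = 41
Multiply: 41 × 4 = 164
Subtract: 164 - 9 = 155
155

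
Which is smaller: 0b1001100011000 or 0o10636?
Convert 0b1001100011000 (binary) → 4096 + 512 + 256 + 16 + 8 = 4888 (decimal)
Convert 0o10636 (octal) → 1×4096 + 6×64 + 3×8 + 6 = 4510 (decimal)
Compare 4888 vs 4510: smaller = 4510
4510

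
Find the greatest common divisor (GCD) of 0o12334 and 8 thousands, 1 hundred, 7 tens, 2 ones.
Convert 0o12334 (octal) → 1×4096 + 2×512 + 3×64 + 3×8 + 4 = 5340 (decimal)
Convert 8 thousands, 1 hundred, 7 tens, 2 ones (place-value notation) → 8×1000 + 1×100 + 7×10 + 2 = 8172 (decimal)
Compute gcd(5340, 8172) = 12
12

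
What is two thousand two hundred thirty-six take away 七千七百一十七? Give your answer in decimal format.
Convert two thousand two hundred thirty-six (English words) → 2×1000 + 2×100 + 36 = 2236 (decimal)
Convert 七千七百一十七 (Chinese numeral) → 7×1000 + 7×100 + 1×10 + 7 = 7717 (decimal)
Compute 2236 - 7717 = -5481
-5481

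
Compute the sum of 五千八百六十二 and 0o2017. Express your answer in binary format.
Convert 五千八百六十二 (Chinese numeral) → 5×1000 + 8×100 + 6×10 + 2 = 5862 (decimal)
Convert 0o2017 (octal) → 2×512 + 1×8 + 7 = 1039 (decimal)
Compute 5862 + 1039 = 6901
Convert 6901 (decimal) → 6901 = 4096 + 2048 + 512 + 128 + 64 + 32 + 16 + 4 + 1 → 0b1101011110101 (binary)
0b1101011110101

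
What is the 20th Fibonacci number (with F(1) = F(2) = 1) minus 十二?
The 20th Fibonacci number (with F(1) = F(2) = 1) = 6765
Convert 十二 (Chinese numeral) → 1×10 + 2 = 12 (decimal)
Compute 6765 - 12 = 6753
6753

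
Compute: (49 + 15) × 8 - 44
Parentheses first: 49 + 15 = 64
Multiply: 64 × 8 = 512
Subtract: 512 - 44 = 468
468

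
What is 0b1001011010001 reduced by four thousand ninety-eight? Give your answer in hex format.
Convert 0b1001011010001 (binary) → 4096 + 512 + 128 + 64 + 16 + 1 = 4817 (decimal)
Convert four thousand ninety-eight (English words) → 4×1000 + 98 = 4098 (decimal)
Compute 4817 - 4098 = 719
Convert 719 (decimal) → 719 = 2×256 + 12×16 + 15 → 0x2CF (hexadecimal)
0x2CF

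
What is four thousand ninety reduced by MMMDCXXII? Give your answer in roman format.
Convert four thousand ninety (English words) → 4×1000 + 90 = 4090 (decimal)
Convert MMMDCXXII (Roman numeral) → 1000 + 1000 + 1000 + 500 + 100 + 10 + 10 + 1 + 1 = 3622 (decimal)
Compute 4090 - 3622 = 468
Convert 468 (decimal) → 468 = 400 + 50 + 10 + 5 + 1 + 1 + 1 → CDLXVIII (Roman numeral)
CDLXVIII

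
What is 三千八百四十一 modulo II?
Convert 三千八百四十一 (Chinese numeral) → 3×1000 + 8×100 + 4×10 + 1 = 3841 (decimal)
Convert II (Roman numeral) → 1 + 1 = 2 (decimal)
Compute 3841 mod 2 = 1
1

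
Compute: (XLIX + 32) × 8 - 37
Convert XLIX (Roman numeral) → 40 + 9 = 49 (decimal)
Expression in decimal: (49 + 32) × 8 - 37
Parentheses first: 49 + 32 = 81
Multiply: 81 × 8 = 648
Subtract: 648 - 37 = 611
611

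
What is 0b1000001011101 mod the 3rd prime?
Convert 0b1000001011101 (binary) → 4096 + 64 + 16 + 8 + 4 + 1 = 4189 (decimal)
Convert the 3rd prime (prime index) → 5 (decimal)
Compute 4189 mod 5 = 4
4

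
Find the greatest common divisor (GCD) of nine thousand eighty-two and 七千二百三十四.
Convert nine thousand eighty-two (English words) → 9×1000 + 82 = 9082 (decimal)
Convert 七千二百三十四 (Chinese numeral) → 7×1000 + 2×100 + 3×10 + 4 = 7234 (decimal)
Compute gcd(9082, 7234) = 2
2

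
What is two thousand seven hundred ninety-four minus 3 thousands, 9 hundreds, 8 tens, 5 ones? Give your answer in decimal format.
Convert two thousand seven hundred ninety-four (English words) → 2×1000 + 7×100 + 94 = 2794 (decimal)
Convert 3 thousands, 9 hundreds, 8 tens, 5 ones (place-value notation) → 3×1000 + 9×100 + 8×10 + 5 = 3985 (decimal)
Compute 2794 - 3985 = -1191
-1191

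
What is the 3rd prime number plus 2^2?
The 3rd prime number = 5
Convert 2^2 (power) → 4 (decimal)
Compute 5 + 4 = 9
9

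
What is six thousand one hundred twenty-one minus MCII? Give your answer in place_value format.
Convert six thousand one hundred twenty-one (English words) → 6×1000 + 1×100 + 21 = 6121 (decimal)
Convert MCII (Roman numeral) → 1000 + 100 + 1 + 1 = 1102 (decimal)
Compute 6121 - 1102 = 5019
Convert 5019 (decimal) → 5019 = 5×1000 + 1×10 + 9 → 5 thousands, 1 ten, 9 ones (place-value notation)
5 thousands, 1 ten, 9 ones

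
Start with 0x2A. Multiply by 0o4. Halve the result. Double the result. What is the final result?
Convert 0x2A (hexadecimal) → 2×16 + 10 = 42 (decimal)
Start: 42
Convert 0o4 (octal) → 4 (decimal)
42 × 4 = 168
168 ÷ 2 = 84
84 × 2 = 168
168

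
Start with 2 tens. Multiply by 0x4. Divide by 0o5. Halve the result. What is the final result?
Convert 2 tens (place-value notation) → 2×10 = 20 (decimal)
Start: 20
Convert 0x4 (hexadecimal) → 4 (decimal)
20 × 4 = 80
Convert 0o5 (octal) → 5 (decimal)
80 ÷ 5 = 16
16 ÷ 2 = 8
8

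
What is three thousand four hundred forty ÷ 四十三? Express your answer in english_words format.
Convert three thousand four hundred forty (English words) → 3×1000 + 4×100 + 40 = 3440 (decimal)
Convert 四十三 (Chinese numeral) → 4×10 + 3 = 43 (decimal)
Compute 3440 ÷ 43 = 80
Convert 80 (decimal) → eighty (English words)
eighty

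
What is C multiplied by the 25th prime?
Convert C (Roman numeral) → 100 (decimal)
Convert the 25th prime (prime index) → 97 (decimal)
Compute 100 × 97 = 9700
9700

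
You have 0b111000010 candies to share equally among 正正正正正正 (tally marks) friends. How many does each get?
Convert 0b111000010 (binary) → 256 + 128 + 64 + 2 = 450 (decimal)
Convert 正正正正正正 (tally marks) → 5 + 5 + 5 + 5 + 5 + 5 = 30 (decimal)
Compute 450 ÷ 30 = 15
15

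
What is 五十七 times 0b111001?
Convert 五十七 (Chinese numeral) → 5×10 + 7 = 57 (decimal)
Convert 0b111001 (binary) → 32 + 16 + 8 + 1 = 57 (decimal)
Compute 57 × 57 = 3249
3249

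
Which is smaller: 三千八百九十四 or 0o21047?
Convert 三千八百九十四 (Chinese numeral) → 3×1000 + 8×100 + 9×10 + 4 = 3894 (decimal)
Convert 0o21047 (octal) → 2×4096 + 1×512 + 4×8 + 7 = 8743 (decimal)
Compare 3894 vs 8743: smaller = 3894
3894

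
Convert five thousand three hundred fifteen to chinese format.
Convert five thousand three hundred fifteen (English words) → 5×1000 + 3×100 + 15 = 5315 (decimal)
Convert 5315 (decimal) → 5315 = 5×1000 + 3×100 + 1×10 + 5 → 五千三百一十五 (Chinese numeral)
五千三百一十五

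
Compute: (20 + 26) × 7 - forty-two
Convert forty-two (English words) → 42 (decimal)
Expression in decimal: (20 + 26) × 7 - 42
Parentheses first: 20 + 26 = 46
Multiply: 46 × 7 = 322
Subtract: 322 - 42 = 280
280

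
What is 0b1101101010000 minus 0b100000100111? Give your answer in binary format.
Convert 0b1101101010000 (binary) → 4096 + 2048 + 512 + 256 + 64 + 16 = 6992 (decimal)
Convert 0b100000100111 (binary) → 2048 + 32 + 4 + 2 + 1 = 2087 (decimal)
Compute 6992 - 2087 = 4905
Convert 4905 (decimal) → 4905 = 4096 + 512 + 256 + 32 + 8 + 1 → 0b1001100101001 (binary)
0b1001100101001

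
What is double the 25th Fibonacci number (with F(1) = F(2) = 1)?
The 25th Fibonacci number (with F(1) = F(2) = 1) = 75025
Compute 75025 × 2 = 150050
150050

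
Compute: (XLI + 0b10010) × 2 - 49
Convert XLI (Roman numeral) → 40 + 1 = 41 (decimal)
Convert 0b10010 (binary) → 16 + 2 = 18 (decimal)
Expression in decimal: (41 + 18) × 2 - 49
Parentheses first: 41 + 18 = 59
Multiply: 59 × 2 = 118
Subtract: 118 - 49 = 69
69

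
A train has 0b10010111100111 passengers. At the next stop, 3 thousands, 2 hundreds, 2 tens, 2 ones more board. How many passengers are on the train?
Convert 0b10010111100111 (binary) → 8192 + 1024 + 256 + 128 + 64 + 32 + 4 + 2 + 1 = 9703 (decimal)
Convert 3 thousands, 2 hundreds, 2 tens, 2 ones (place-value notation) → 3×1000 + 2×100 + 2×10 + 2 = 3222 (decimal)
Compute 9703 + 3222 = 12925
12925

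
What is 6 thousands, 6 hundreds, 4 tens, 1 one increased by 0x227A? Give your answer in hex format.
Convert 6 thousands, 6 hundreds, 4 tens, 1 one (place-value notation) → 6×1000 + 6×100 + 4×10 + 1 = 6641 (decimal)
Convert 0x227A (hexadecimal) → 2×4096 + 2×256 + 7×16 + 10 = 8826 (decimal)
Compute 6641 + 8826 = 15467
Convert 15467 (decimal) → 15467 = 3×4096 + 12×256 + 6×16 + 11 → 0x3C6B (hexadecimal)
0x3C6B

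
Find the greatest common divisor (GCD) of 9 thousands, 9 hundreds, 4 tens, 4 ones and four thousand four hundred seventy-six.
Convert 9 thousands, 9 hundreds, 4 tens, 4 ones (place-value notation) → 9×1000 + 9×100 + 4×10 + 4 = 9944 (decimal)
Convert four thousand four hundred seventy-six (English words) → 4×1000 + 4×100 + 76 = 4476 (decimal)
Compute gcd(9944, 4476) = 4
4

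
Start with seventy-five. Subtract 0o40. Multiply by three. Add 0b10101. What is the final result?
Convert seventy-five (English words) → 75 (decimal)
Start: 75
Convert 0o40 (octal) → 4×8 = 32 (decimal)
75 - 32 = 43
Convert three (English words) → 3 (decimal)
43 × 3 = 129
Convert 0b10101 (binary) → 16 + 4 + 1 = 21 (decimal)
129 + 21 = 150
150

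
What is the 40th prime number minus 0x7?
The 40th prime number = 173
Convert 0x7 (hexadecimal) → 7 (decimal)
Compute 173 - 7 = 166
166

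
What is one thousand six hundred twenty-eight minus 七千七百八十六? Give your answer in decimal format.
Convert one thousand six hundred twenty-eight (English words) → 1×1000 + 6×100 + 28 = 1628 (decimal)
Convert 七千七百八十六 (Chinese numeral) → 7×1000 + 7×100 + 8×10 + 6 = 7786 (decimal)
Compute 1628 - 7786 = -6158
-6158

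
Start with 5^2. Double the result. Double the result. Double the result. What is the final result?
Convert 5^2 (power) → 25 (decimal)
Start: 25
25 × 2 = 50
50 × 2 = 100
100 × 2 = 200
200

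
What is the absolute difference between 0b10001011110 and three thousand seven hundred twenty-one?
Convert 0b10001011110 (binary) → 1024 + 64 + 16 + 8 + 4 + 2 = 1118 (decimal)
Convert three thousand seven hundred twenty-one (English words) → 3×1000 + 7×100 + 21 = 3721 (decimal)
Compute |1118 - 3721| = 2603
2603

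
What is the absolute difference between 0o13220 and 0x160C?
Convert 0o13220 (octal) → 1×4096 + 3×512 + 2×64 + 2×8 = 5776 (decimal)
Convert 0x160C (hexadecimal) → 1×4096 + 6×256 + 12 = 5644 (decimal)
Compute |5776 - 5644| = 132
132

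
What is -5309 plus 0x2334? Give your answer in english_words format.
Convert 0x2334 (hexadecimal) → 2×4096 + 3×256 + 3×16 + 4 = 9012 (decimal)
Compute -5309 + 9012 = 3703
Convert 3703 (decimal) → 3703 = 3×1000 + 7×100 + 3 → three thousand seven hundred three (English words)
three thousand seven hundred three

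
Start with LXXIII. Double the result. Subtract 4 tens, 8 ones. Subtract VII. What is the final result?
Convert LXXIII (Roman numeral) → 50 + 10 + 10 + 1 + 1 + 1 = 73 (decimal)
Start: 73
73 × 2 = 146
Convert 4 tens, 8 ones (place-value notation) → 4×10 + 8 = 48 (decimal)
146 - 48 = 98
Convert VII (Roman numeral) → 5 + 1 + 1 = 7 (decimal)
98 - 7 = 91
91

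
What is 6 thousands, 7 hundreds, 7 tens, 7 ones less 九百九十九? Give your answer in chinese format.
Convert 6 thousands, 7 hundreds, 7 tens, 7 ones (place-value notation) → 6×1000 + 7×100 + 7×10 + 7 = 6777 (decimal)
Convert 九百九十九 (Chinese numeral) → 9×100 + 9×10 + 9 = 999 (decimal)
Compute 6777 - 999 = 5778
Convert 5778 (decimal) → 5778 = 5×1000 + 7×100 + 7×10 + 8 → 五千七百七十八 (Chinese numeral)
五千七百七十八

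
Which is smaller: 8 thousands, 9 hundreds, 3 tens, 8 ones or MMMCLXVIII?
Convert 8 thousands, 9 hundreds, 3 tens, 8 ones (place-value notation) → 8×1000 + 9×100 + 3×10 + 8 = 8938 (decimal)
Convert MMMCLXVIII (Roman numeral) → 1000 + 1000 + 1000 + 100 + 50 + 10 + 5 + 1 + 1 + 1 = 3168 (decimal)
Compare 8938 vs 3168: smaller = 3168
3168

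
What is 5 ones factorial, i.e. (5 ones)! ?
Convert 5 ones (place-value notation) → 5 (decimal)
Compute 5! = 120
120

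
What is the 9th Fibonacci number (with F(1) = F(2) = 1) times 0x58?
Convert the 9th Fibonacci number (with F(1) = F(2) = 1) (Fibonacci index) → 1, 1, 2, 3, 5, 8, 13, 21, 34 → 34 (decimal)
Convert 0x58 (hexadecimal) → 5×16 + 8 = 88 (decimal)
Compute 34 × 88 = 2992
2992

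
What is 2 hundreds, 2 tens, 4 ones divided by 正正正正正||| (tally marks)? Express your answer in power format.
Convert 2 hundreds, 2 tens, 4 ones (place-value notation) → 2×100 + 2×10 + 4 = 224 (decimal)
Convert 正正正正正||| (tally marks) → 5 + 5 + 5 + 5 + 5 + 3 = 28 (decimal)
Compute 224 ÷ 28 = 8
Convert 8 (decimal) → 2^3 (power)
2^3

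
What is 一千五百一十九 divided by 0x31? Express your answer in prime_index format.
Convert 一千五百一十九 (Chinese numeral) → 1×1000 + 5×100 + 1×10 + 9 = 1519 (decimal)
Convert 0x31 (hexadecimal) → 3×16 + 1 = 49 (decimal)
Compute 1519 ÷ 49 = 31
Convert 31 (decimal) → the 11th prime (prime index)
the 11th prime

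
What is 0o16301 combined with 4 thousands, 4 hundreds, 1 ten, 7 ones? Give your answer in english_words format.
Convert 0o16301 (octal) → 1×4096 + 6×512 + 3×64 + 1 = 7361 (decimal)
Convert 4 thousands, 4 hundreds, 1 ten, 7 ones (place-value notation) → 4×1000 + 4×100 + 1×10 + 7 = 4417 (decimal)
Compute 7361 + 4417 = 11778
Convert 11778 (decimal) → 11778 = 11×1000 + 7×100 + 78 → eleven thousand seven hundred seventy-eight (English words)
eleven thousand seven hundred seventy-eight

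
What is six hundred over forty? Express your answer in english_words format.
Convert six hundred (English words) → 6×100 = 600 (decimal)
Convert forty (English words) → 40 (decimal)
Compute 600 ÷ 40 = 15
Convert 15 (decimal) → fifteen (English words)
fifteen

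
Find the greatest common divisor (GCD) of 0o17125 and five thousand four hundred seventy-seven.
Convert 0o17125 (octal) → 1×4096 + 7×512 + 1×64 + 2×8 + 5 = 7765 (decimal)
Convert five thousand four hundred seventy-seven (English words) → 5×1000 + 4×100 + 77 = 5477 (decimal)
Compute gcd(7765, 5477) = 1
1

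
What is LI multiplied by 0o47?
Convert LI (Roman numeral) → 50 + 1 = 51 (decimal)
Convert 0o47 (octal) → 4×8 + 7 = 39 (decimal)
Compute 51 × 39 = 1989
1989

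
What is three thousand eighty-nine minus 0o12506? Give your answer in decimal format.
Convert three thousand eighty-nine (English words) → 3×1000 + 89 = 3089 (decimal)
Convert 0o12506 (octal) → 1×4096 + 2×512 + 5×64 + 6 = 5446 (decimal)
Compute 3089 - 5446 = -2357
-2357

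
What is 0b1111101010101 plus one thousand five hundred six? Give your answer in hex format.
Convert 0b1111101010101 (binary) → 4096 + 2048 + 1024 + 512 + 256 + 64 + 16 + 4 + 1 = 8021 (decimal)
Convert one thousand five hundred six (English words) → 1×1000 + 5×100 + 6 = 1506 (decimal)
Compute 8021 + 1506 = 9527
Convert 9527 (decimal) → 9527 = 2×4096 + 5×256 + 3×16 + 7 → 0x2537 (hexadecimal)
0x2537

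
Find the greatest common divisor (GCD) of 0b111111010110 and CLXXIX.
Convert 0b111111010110 (binary) → 2048 + 1024 + 512 + 256 + 128 + 64 + 16 + 4 + 2 = 4054 (decimal)
Convert CLXXIX (Roman numeral) → 100 + 50 + 10 + 10 + 9 = 179 (decimal)
Compute gcd(4054, 179) = 1
1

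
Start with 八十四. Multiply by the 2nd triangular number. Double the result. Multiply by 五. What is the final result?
Convert 八十四 (Chinese numeral) → 8×10 + 4 = 84 (decimal)
Start: 84
Convert the 2nd triangular number (triangular index) → 2×3/2 = 3 (decimal)
84 × 3 = 252
252 × 2 = 504
Convert 五 (Chinese numeral) → 5 (decimal)
504 × 5 = 2520
2520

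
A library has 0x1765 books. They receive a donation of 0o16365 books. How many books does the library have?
Convert 0x1765 (hexadecimal) → 1×4096 + 7×256 + 6×16 + 5 = 5989 (decimal)
Convert 0o16365 (octal) → 1×4096 + 6×512 + 3×64 + 6×8 + 5 = 7413 (decimal)
Compute 5989 + 7413 = 13402
13402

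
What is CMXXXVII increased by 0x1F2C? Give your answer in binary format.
Convert CMXXXVII (Roman numeral) → 900 + 10 + 10 + 10 + 5 + 1 + 1 = 937 (decimal)
Convert 0x1F2C (hexadecimal) → 1×4096 + 15×256 + 2×16 + 12 = 7980 (decimal)
Compute 937 + 7980 = 8917
Convert 8917 (decimal) → 8917 = 8192 + 512 + 128 + 64 + 16 + 4 + 1 → 0b10001011010101 (binary)
0b10001011010101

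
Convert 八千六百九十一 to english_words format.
Convert 八千六百九十一 (Chinese numeral) → 8×1000 + 6×100 + 9×10 + 1 = 8691 (decimal)
Convert 8691 (decimal) → 8691 = 8×1000 + 6×100 + 91 → eight thousand six hundred ninety-one (English words)
eight thousand six hundred ninety-one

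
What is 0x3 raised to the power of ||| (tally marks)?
Convert 0x3 (hexadecimal) → 3 (decimal)
Convert ||| (tally marks) → 3 (decimal)
Compute 3 ^ 3 = 27
27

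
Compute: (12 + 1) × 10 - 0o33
Convert 0o33 (octal) → 3×8 + 3 = 27 (decimal)
Expression in decimal: (12 + 1) × 10 - 27
Parentheses first: 12 + 1 = 13
Multiply: 13 × 10 = 130
Subtract: 130 - 27 = 103
103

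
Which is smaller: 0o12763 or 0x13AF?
Convert 0o12763 (octal) → 1×4096 + 2×512 + 7×64 + 6×8 + 3 = 5619 (decimal)
Convert 0x13AF (hexadecimal) → 1×4096 + 3×256 + 10×16 + 15 = 5039 (decimal)
Compare 5619 vs 5039: smaller = 5039
5039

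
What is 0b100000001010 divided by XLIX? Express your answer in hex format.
Convert 0b100000001010 (binary) → 2048 + 8 + 2 = 2058 (decimal)
Convert XLIX (Roman numeral) → 40 + 9 = 49 (decimal)
Compute 2058 ÷ 49 = 42
Convert 42 (decimal) → 42 = 2×16 + 10 → 0x2A (hexadecimal)
0x2A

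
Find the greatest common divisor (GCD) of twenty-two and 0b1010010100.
Convert twenty-two (English words) → 22 (decimal)
Convert 0b1010010100 (binary) → 512 + 128 + 16 + 4 = 660 (decimal)
Compute gcd(22, 660) = 22
22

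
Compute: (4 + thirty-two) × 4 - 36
Convert thirty-two (English words) → 32 (decimal)
Expression in decimal: (4 + 32) × 4 - 36
Parentheses first: 4 + 32 = 36
Multiply: 36 × 4 = 144
Subtract: 144 - 36 = 108
108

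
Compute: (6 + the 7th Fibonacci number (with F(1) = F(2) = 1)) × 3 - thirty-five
Convert the 7th Fibonacci number (with F(1) = F(2) = 1) (Fibonacci index) → 1, 1, 2, 3, 5, 8, 13 → 13 (decimal)
Convert thirty-five (English words) → 35 (decimal)
Expression in decimal: (6 + 13) × 3 - 35
Parentheses first: 6 + 13 = 19
Multiply: 19 × 3 = 57
Subtract: 57 - 35 = 22
22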